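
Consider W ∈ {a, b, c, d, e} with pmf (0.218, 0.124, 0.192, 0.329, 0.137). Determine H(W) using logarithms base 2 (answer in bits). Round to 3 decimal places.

2.230 bits

H(W) = −Σ p·log₂ p.
  −(0.218)·log₂(0.218) = 0.4791
  −(0.124)·log₂(0.124) = 0.3734
  −(0.192)·log₂(0.192) = 0.4571
  −(0.329)·log₂(0.329) = 0.5277
  −(0.137)·log₂(0.137) = 0.3929
Sum: 0.4791 + 0.3734 + 0.4571 + 0.5277 + 0.3929 = 2.230 bits.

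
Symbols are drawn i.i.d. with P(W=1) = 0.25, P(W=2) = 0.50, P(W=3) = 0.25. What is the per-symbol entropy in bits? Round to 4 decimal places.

H(W) = −Σ p·log₂ p.
  −(0.25)·log₂(0.25) = 0.50000
  −(0.50)·log₂(0.50) = 0.50000
  −(0.25)·log₂(0.25) = 0.50000
Sum: 0.50000 + 0.50000 + 0.50000 = 1.5000 bits.

1.5000 bits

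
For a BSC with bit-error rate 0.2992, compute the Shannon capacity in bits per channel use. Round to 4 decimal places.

Binary symmetric channel: C = 1 − h₂(ε) where h₂ is the binary entropy function.
h₂(0.2992) = −0.2992·log₂0.2992 − 0.7008·log₂0.7008 = 0.8803.
C = 1 − 0.8803 = 0.1197 bits per channel use.

0.1197 bits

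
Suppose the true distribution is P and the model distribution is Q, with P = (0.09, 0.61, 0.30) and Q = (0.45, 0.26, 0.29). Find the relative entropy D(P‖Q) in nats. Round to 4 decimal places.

D(P‖Q) = Σ p·ln(p/q).
  0.09·ln(0.09/0.45) = -0.14485
  0.61·ln(0.61/0.26) = 0.52019
  0.30·ln(0.30/0.29) = 0.01017
D(P‖Q) = 0.3855 nats.

0.3855 nats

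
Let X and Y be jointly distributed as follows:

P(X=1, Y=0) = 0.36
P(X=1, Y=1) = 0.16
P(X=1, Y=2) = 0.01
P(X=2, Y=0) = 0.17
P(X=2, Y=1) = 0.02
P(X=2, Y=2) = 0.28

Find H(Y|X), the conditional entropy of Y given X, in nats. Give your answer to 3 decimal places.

Marginals: p(X) = (0.5300, 0.4700), p(Y) = (0.5300, 0.1800, 0.2900).
H(Y|X) = Σ p(X) · H(Y|X=·).
  X=1: p=0.5300, H(Y|X=1) = 0.6992
  X=2: p=0.4700, H(Y|X=2) = 0.8107
Weighted sum = 0.752 nats.

0.752 nats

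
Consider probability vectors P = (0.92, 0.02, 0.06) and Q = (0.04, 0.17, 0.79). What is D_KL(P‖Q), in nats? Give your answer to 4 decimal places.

2.6872 nats

D(P‖Q) = Σ p·ln(p/q).
  0.92·ln(0.92/0.04) = 2.88465
  0.02·ln(0.02/0.17) = -0.04280
  0.06·ln(0.06/0.79) = -0.15466
D(P‖Q) = 2.6872 nats.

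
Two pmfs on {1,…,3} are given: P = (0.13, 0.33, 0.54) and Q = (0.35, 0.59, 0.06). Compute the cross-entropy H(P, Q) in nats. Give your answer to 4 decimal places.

H(P,Q) = −Σ p·ln q.
  −0.13·ln(0.35) = 0.13648
  −0.33·ln(0.59) = 0.17412
  −0.54·ln(0.06) = 1.51924
H(P,Q) = 1.8298 nats.

1.8298 nats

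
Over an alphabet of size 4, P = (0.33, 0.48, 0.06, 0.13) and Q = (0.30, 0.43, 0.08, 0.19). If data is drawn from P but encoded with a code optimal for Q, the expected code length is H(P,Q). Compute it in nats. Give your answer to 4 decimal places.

H(P,Q) = −Σ p·ln q.
  −0.33·ln(0.30) = 0.39731
  −0.48·ln(0.43) = 0.40511
  −0.06·ln(0.08) = 0.15154
  −0.13·ln(0.19) = 0.21590
H(P,Q) = 1.1699 nats.

1.1699 nats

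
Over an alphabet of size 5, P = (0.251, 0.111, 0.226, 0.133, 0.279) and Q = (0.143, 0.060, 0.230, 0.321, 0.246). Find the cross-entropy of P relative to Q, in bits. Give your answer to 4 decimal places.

H(P,Q) = −Σ p·log₂ q.
  −0.251·log₂(0.143) = 0.70428
  −0.111·log₂(0.060) = 0.45054
  −0.226·log₂(0.230) = 0.47919
  −0.133·log₂(0.321) = 0.21803
  −0.279·log₂(0.246) = 0.56449
H(P,Q) = 2.4165 bits.

2.4165 bits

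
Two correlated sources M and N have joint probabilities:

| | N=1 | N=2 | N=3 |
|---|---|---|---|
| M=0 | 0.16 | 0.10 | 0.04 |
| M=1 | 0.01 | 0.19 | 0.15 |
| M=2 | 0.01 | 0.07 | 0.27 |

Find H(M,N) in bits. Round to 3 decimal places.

2.718 bits

H(M,N) = −Σ p(x,y)·log₂ p(x,y) over all 9 cells.
  cell (0,1): −0.16·log₂0.16 = 0.4230
  cell (0,2): −0.10·log₂0.10 = 0.3322
  cell (0,3): −0.04·log₂0.04 = 0.1858
  cell (1,1): −0.01·log₂0.01 = 0.0664
  cell (1,2): −0.19·log₂0.19 = 0.4552
  cell (1,3): −0.15·log₂0.15 = 0.4105
  cell (2,1): −0.01·log₂0.01 = 0.0664
  cell (2,2): −0.07·log₂0.07 = 0.2686
  cell (2,3): −0.27·log₂0.27 = 0.5100
Sum = 2.718 bits.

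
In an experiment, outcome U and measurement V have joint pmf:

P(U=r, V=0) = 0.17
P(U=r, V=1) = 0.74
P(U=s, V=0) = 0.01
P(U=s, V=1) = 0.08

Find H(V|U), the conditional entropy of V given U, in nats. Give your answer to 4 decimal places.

Marginals: p(U) = (0.9100, 0.0900), p(V) = (0.1800, 0.8200).
H(V|U) = Σ p(U) · H(V|U=·).
  U=r: p=0.9100, H(V|U=r) = 0.4816
  U=s: p=0.0900, H(V|U=s) = 0.3488
Weighted sum = 0.4696 nats.

0.4696 nats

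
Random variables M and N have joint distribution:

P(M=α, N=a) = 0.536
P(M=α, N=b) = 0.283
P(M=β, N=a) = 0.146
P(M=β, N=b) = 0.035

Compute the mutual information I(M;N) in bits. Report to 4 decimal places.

Marginals: p(M) = (0.8190, 0.1810), p(N) = (0.6820, 0.3180).
I(M;N) = H(M) + H(N) − H(M,N).
H(M) = 0.6823, H(N) = 0.9022, H(M,N) = 1.5722.
I(M;N) = 0.6823 + 0.9022 − 1.5722 = 0.0123 bits.

0.0123 bits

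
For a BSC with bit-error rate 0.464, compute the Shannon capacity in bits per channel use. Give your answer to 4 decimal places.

0.0037 bits

Binary symmetric channel: C = 1 − h₂(ε) where h₂ is the binary entropy function.
h₂(0.464) = −0.464·log₂0.464 − 0.536·log₂0.536 = 0.9963.
C = 1 − 0.9963 = 0.0037 bits per channel use.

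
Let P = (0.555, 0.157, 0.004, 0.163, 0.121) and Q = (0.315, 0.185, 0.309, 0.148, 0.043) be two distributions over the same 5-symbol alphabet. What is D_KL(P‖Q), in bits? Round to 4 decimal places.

D(P‖Q) = Σ p·log₂(p/q).
  0.555·log₂(0.555/0.315) = 0.45351
  0.157·log₂(0.157/0.185) = -0.03717
  0.004·log₂(0.004/0.309) = -0.02509
  0.163·log₂(0.163/0.148) = 0.02270
  0.121·log₂(0.121/0.043) = 0.18060
D(P‖Q) = 0.5946 bits.

0.5946 bits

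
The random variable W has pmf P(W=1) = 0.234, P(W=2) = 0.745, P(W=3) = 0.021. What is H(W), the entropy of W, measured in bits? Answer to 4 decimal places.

0.9238 bits

H(W) = −Σ p·log₂ p.
  −(0.234)·log₂(0.234) = 0.49033
  −(0.745)·log₂(0.745) = 0.31639
  −(0.021)·log₂(0.021) = 0.11704
Sum: 0.49033 + 0.31639 + 0.11704 = 0.9238 bits.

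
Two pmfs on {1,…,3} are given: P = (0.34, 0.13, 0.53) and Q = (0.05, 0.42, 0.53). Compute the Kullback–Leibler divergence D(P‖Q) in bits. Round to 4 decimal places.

0.7203 bits

D(P‖Q) = Σ p·log₂(p/q).
  0.34·log₂(0.34/0.05) = 0.94028
  0.13·log₂(0.13/0.42) = -0.21994
  0.53·log₂(0.53/0.53) = 0.00000
D(P‖Q) = 0.7203 bits.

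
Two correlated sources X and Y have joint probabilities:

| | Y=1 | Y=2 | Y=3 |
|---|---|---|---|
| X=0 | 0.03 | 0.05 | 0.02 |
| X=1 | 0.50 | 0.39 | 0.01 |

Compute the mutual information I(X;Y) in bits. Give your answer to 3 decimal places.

Marginals: p(X) = (0.1000, 0.9000), p(Y) = (0.5300, 0.4400, 0.0300).
I(X;Y) = H(X) + H(Y) − H(X,Y).
H(X) = 0.4690, H(Y) = 1.1584, H(X,Y) = 1.5770.
I(X;Y) = 0.4690 + 1.1584 − 1.5770 = 0.050 bits.

0.050 bits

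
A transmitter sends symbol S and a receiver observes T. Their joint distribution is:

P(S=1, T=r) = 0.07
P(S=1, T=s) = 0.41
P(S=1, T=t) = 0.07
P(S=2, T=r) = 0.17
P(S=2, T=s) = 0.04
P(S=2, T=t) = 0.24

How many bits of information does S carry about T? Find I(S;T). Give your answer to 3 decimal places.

0.350 bits

Marginals: p(S) = (0.5500, 0.4500), p(T) = (0.2400, 0.4500, 0.3100).
I(S;T) = Σ p(x,y)·log₂[p(x,y)/(p(x)p(y))].
  (1,r): 0.07·log₂(0.5303) = -0.0641
  (1,s): 0.41·log₂(1.6566) = 0.2986
  (1,t): 0.07·log₂(0.4106) = -0.0899
  (2,r): 0.17·log₂(1.5741) = 0.1113
  (2,s): 0.04·log₂(0.1975) = -0.0936
  (2,t): 0.24·log₂(1.7204) = 0.1879
Sum = 0.350 bits.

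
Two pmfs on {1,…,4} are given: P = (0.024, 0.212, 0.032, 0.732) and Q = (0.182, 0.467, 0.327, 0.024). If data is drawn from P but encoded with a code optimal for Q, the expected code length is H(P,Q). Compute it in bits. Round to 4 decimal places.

H(P,Q) = −Σ p·log₂ q.
  −0.024·log₂(0.182) = 0.05899
  −0.212·log₂(0.467) = 0.23288
  −0.032·log₂(0.327) = 0.05160
  −0.732·log₂(0.024) = 3.93876
H(P,Q) = 4.2822 bits.

4.2822 bits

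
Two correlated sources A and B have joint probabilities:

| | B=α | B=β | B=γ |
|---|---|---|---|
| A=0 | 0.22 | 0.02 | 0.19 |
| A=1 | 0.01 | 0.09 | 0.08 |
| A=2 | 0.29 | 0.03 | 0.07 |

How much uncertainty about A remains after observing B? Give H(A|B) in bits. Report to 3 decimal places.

1.241 bits

Marginals: p(A) = (0.4300, 0.1800, 0.3900), p(B) = (0.5200, 0.1400, 0.3400).
H(A|B) = Σ p(B) · H(A|B=·).
  B=α: p=0.5200, H(A|B=α) = 1.1045
  B=β: p=0.1400, H(A|B=β) = 1.2871
  B=γ: p=0.3400, H(A|B=γ) = 1.4298
Weighted sum = 1.241 bits.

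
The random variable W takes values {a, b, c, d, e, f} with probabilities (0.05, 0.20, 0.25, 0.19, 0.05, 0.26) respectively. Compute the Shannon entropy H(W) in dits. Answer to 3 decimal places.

H(W) = −Σ p·log₁₀ p.
  −(0.05)·log₁₀(0.05) = 0.0651
  −(0.20)·log₁₀(0.20) = 0.1398
  −(0.25)·log₁₀(0.25) = 0.1505
  −(0.19)·log₁₀(0.19) = 0.1370
  −(0.05)·log₁₀(0.05) = 0.0651
  −(0.26)·log₁₀(0.26) = 0.1521
Sum: 0.0651 + 0.1398 + 0.1505 + 0.1370 + 0.0651 + 0.1521 = 0.710 dits.

0.710 dits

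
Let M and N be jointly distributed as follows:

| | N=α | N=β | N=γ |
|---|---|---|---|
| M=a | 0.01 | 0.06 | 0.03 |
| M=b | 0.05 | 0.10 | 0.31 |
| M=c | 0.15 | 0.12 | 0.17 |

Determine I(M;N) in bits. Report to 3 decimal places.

0.105 bits

Marginals: p(M) = (0.1000, 0.4600, 0.4400), p(N) = (0.2100, 0.2800, 0.5100).
I(M;N) = Σ p(x,y)·log₂[p(x,y)/(p(x)p(y))].
  (a,α): 0.01·log₂(0.4762) = -0.0107
  (a,β): 0.06·log₂(2.1429) = 0.0660
  (a,γ): 0.03·log₂(0.5882) = -0.0230
  (b,α): 0.05·log₂(0.5176) = -0.0475
  (b,β): 0.10·log₂(0.7764) = -0.0365
  (b,γ): 0.31·log₂(1.3214) = 0.1246
  (c,α): 0.15·log₂(1.6234) = 0.1048
  (c,β): 0.12·log₂(0.9740) = -0.0046
  (c,γ): 0.17·log₂(0.7576) = -0.0681
Sum = 0.105 bits.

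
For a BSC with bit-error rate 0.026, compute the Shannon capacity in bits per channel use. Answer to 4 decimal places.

0.8261 bits

Binary symmetric channel: C = 1 − h₂(ε) where h₂ is the binary entropy function.
h₂(0.026) = −0.026·log₂0.026 − 0.974·log₂0.974 = 0.1739.
C = 1 − 0.1739 = 0.8261 bits per channel use.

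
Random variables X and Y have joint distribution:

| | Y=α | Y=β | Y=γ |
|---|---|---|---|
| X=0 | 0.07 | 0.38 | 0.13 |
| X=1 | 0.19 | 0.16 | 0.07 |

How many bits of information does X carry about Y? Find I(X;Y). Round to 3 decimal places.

0.103 bits

Marginals: p(X) = (0.5800, 0.4200), p(Y) = (0.2600, 0.5400, 0.2000).
I(X;Y) = H(X) + H(Y) − H(X,Y).
H(X) = 0.9815, H(Y) = 1.4497, H(X,Y) = 2.3285.
I(X;Y) = 0.9815 + 1.4497 − 2.3285 = 0.103 bits.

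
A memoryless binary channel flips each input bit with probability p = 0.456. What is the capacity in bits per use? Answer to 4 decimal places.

Binary symmetric channel: C = 1 − h₂(ε) where h₂ is the binary entropy function.
h₂(0.456) = −0.456·log₂0.456 − 0.544·log₂0.544 = 0.9944.
C = 1 − 0.9944 = 0.0056 bits per channel use.

0.0056 bits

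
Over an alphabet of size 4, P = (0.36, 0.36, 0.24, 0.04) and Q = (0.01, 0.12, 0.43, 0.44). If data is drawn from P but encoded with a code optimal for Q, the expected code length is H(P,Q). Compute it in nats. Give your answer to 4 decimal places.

2.6565 nats

H(P,Q) = −Σ p·ln q.
  −0.36·ln(0.01) = 1.65786
  −0.36·ln(0.12) = 0.76329
  −0.24·ln(0.43) = 0.20255
  −0.04·ln(0.44) = 0.03284
H(P,Q) = 2.6565 nats.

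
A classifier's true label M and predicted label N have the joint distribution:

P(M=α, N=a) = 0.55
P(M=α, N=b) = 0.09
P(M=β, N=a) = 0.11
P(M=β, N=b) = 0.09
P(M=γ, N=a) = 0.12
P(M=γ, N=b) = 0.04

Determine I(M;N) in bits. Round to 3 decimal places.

0.057 bits

Marginals: p(M) = (0.6400, 0.2000, 0.1600), p(N) = (0.7800, 0.2200).
I(M;N) = H(M) + H(N) − H(M,N).
H(M) = 1.2995, H(N) = 0.7602, H(M,N) = 2.0028.
I(M;N) = 1.2995 + 0.7602 − 2.0028 = 0.057 bits.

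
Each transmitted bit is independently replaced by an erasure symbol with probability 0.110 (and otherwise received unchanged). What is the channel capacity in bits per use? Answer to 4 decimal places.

Binary erasure channel: capacity C = 1 − ε.
C = 1 − 0.110 = 0.8900 bits per channel use.

0.8900 bits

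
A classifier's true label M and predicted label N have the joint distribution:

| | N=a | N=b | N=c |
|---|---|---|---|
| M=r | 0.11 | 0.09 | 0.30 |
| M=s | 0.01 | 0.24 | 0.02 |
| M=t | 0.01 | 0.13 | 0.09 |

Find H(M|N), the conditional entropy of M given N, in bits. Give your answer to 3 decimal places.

Marginals: p(M) = (0.5000, 0.2700, 0.2300), p(N) = (0.1300, 0.4600, 0.4100).
H(M|N) = Σ p(N) · H(M|N=·).
  N=a: p=0.1300, H(M|N=a) = 0.7732
  N=b: p=0.4600, H(M|N=b) = 1.4654
  N=c: p=0.4100, H(M|N=c) = 1.0225
Weighted sum = 1.194 bits.

1.194 bits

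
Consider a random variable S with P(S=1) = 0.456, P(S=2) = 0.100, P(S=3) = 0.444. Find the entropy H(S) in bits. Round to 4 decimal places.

H(S) = −Σ p·log₂ p.
  −(0.456)·log₂(0.456) = 0.51660
  −(0.100)·log₂(0.100) = 0.33219
  −(0.444)·log₂(0.444) = 0.52009
Sum: 0.51660 + 0.33219 + 0.52009 = 1.3689 bits.

1.3689 bits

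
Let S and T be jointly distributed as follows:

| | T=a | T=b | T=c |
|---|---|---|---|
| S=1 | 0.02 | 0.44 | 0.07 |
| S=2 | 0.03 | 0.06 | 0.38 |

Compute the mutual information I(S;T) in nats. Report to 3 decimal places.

Marginals: p(S) = (0.5300, 0.4700), p(T) = (0.0500, 0.5000, 0.4500).
I(S;T) = Σ p(x,y)·ln[p(x,y)/(p(x)p(y))].
  (1,a): 0.02·ln(0.7547) = -0.0056
  (1,b): 0.44·ln(1.6604) = 0.2231
  (1,c): 0.07·ln(0.2935) = -0.0858
  (2,a): 0.03·ln(1.2766) = 0.0073
  (2,b): 0.06·ln(0.2553) = -0.0819
  (2,c): 0.38·ln(1.7967) = 0.2227
Sum = 0.280 nats.

0.280 nats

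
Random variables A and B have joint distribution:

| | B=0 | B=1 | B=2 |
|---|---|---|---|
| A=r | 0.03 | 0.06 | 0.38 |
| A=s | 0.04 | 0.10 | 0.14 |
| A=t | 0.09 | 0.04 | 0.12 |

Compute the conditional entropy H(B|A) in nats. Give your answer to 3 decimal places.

0.818 nats

Chain rule: H(B|A) = H(A,B) − H(A).
Marginals: p(A) = (0.4700, 0.2800, 0.2500), p(B) = (0.1600, 0.2000, 0.6400).
H(A,B) = 1.8759 nats; H(A) = 1.0579 nats.
H(B|A) = 1.8759 − 1.0579 = 0.818 nats.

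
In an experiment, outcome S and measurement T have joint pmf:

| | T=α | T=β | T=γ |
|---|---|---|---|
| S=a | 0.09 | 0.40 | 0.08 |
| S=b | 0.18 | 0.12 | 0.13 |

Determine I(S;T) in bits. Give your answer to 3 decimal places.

Marginals: p(S) = (0.5700, 0.4300), p(T) = (0.2700, 0.5200, 0.2100).
I(S;T) = H(S) + H(T) − H(S,T).
H(S) = 0.9858, H(T) = 1.4734, H(S,T) = 2.3280.
I(S;T) = 0.9858 + 1.4734 − 2.3280 = 0.131 bits.

0.131 bits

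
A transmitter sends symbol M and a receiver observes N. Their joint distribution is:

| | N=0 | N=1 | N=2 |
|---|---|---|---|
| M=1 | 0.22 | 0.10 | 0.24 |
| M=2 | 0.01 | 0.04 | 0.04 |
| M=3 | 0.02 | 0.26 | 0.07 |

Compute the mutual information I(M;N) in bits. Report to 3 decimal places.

0.238 bits

Marginals: p(M) = (0.5600, 0.0900, 0.3500), p(N) = (0.2500, 0.4000, 0.3500).
I(M;N) = H(M) + H(N) − H(M,N).
H(M) = 1.3112, H(N) = 1.5589, H(M,N) = 2.6316.
I(M;N) = 1.3112 + 1.5589 − 2.6316 = 0.238 bits.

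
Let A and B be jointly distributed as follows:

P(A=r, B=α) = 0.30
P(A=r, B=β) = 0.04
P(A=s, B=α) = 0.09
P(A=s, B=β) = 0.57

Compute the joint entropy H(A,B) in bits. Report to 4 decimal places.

H(A,B) = −Σ p(x,y)·log₂ p(x,y) over all 4 cells.
  cell (r,α): −0.30·log₂0.30 = 0.52109
  cell (r,β): −0.04·log₂0.04 = 0.18575
  cell (s,α): −0.09·log₂0.09 = 0.31265
  cell (s,β): −0.57·log₂0.57 = 0.46225
Sum = 1.4817 bits.

1.4817 bits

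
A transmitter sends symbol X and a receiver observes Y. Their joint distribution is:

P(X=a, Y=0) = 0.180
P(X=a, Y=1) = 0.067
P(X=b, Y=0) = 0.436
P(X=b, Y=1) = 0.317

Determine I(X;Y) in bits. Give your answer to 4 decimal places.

Marginals: p(X) = (0.2470, 0.7530), p(Y) = (0.6160, 0.3840).
I(X;Y) = Σ p(x,y)·log₂[p(x,y)/(p(x)p(y))].
  (a,0): 0.180·log₂(1.1830) = 0.04365
  (a,1): 0.067·log₂(0.7064) = -0.03360
  (b,0): 0.436·log₂(0.9400) = -0.03895
  (b,1): 0.317·log₂(1.0963) = 0.04205
Sum = 0.0132 bits.

0.0132 bits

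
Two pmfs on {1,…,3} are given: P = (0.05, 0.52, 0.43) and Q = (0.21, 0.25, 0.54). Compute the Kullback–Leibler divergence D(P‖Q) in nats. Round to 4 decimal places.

0.2111 nats

D(P‖Q) = Σ p·ln(p/q).
  0.05·ln(0.05/0.21) = -0.07175
  0.52·ln(0.52/0.25) = 0.38083
  0.43·ln(0.43/0.54) = -0.09795
D(P‖Q) = 0.2111 nats.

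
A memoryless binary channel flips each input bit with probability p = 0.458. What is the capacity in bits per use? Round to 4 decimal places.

Binary symmetric channel: C = 1 − h₂(ε) where h₂ is the binary entropy function.
h₂(0.458) = −0.458·log₂0.458 − 0.542·log₂0.542 = 0.9949.
C = 1 − 0.9949 = 0.0051 bits per channel use.

0.0051 bits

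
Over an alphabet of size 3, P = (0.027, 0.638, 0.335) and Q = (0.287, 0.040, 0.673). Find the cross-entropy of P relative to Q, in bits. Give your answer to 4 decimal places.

H(P,Q) = −Σ p·log₂ q.
  −0.027·log₂(0.287) = 0.04862
  −0.638·log₂(0.040) = 2.96278
  −0.335·log₂(0.673) = 0.19139
H(P,Q) = 3.2028 bits.

3.2028 bits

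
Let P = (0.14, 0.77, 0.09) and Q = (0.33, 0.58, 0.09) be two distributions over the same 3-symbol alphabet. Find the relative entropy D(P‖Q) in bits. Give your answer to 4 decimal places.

0.1416 bits

D(P‖Q) = Σ p·log₂(p/q).
  0.14·log₂(0.14/0.33) = -0.17319
  0.77·log₂(0.77/0.58) = 0.31478
  0.09·log₂(0.09/0.09) = 0.00000
D(P‖Q) = 0.1416 bits.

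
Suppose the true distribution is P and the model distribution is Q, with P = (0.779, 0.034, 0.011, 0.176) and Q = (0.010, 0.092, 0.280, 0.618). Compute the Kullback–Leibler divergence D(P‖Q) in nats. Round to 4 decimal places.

3.1024 nats

D(P‖Q) = Σ p·ln(p/q).
  0.779·ln(0.779/0.010) = 3.39288
  0.034·ln(0.034/0.092) = -0.03384
  0.011·ln(0.011/0.280) = -0.03561
  0.176·ln(0.176/0.618) = -0.22106
D(P‖Q) = 3.1024 nats.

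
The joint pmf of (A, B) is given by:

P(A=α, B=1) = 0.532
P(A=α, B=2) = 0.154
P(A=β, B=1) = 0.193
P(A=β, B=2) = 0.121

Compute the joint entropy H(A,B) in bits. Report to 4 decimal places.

H(A,B) = −Σ p(x,y)·log₂ p(x,y) over all 4 cells.
  cell (α,1): −0.532·log₂0.532 = 0.48439
  cell (α,2): −0.154·log₂0.154 = 0.41565
  cell (β,1): −0.193·log₂0.193 = 0.45805
  cell (β,2): −0.121·log₂0.121 = 0.36868
Sum = 1.7268 bits.

1.7268 bits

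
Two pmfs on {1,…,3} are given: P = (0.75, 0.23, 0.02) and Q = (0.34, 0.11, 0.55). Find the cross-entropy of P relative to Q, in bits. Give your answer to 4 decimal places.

H(P,Q) = −Σ p·log₂ q.
  −0.75·log₂(0.34) = 1.16730
  −0.23·log₂(0.11) = 0.73242
  −0.02·log₂(0.55) = 0.01725
H(P,Q) = 1.9170 bits.

1.9170 bits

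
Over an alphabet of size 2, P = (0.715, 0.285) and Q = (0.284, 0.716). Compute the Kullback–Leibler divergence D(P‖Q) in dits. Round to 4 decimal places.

D(P‖Q) = Σ p·log₁₀(p/q).
  0.715·log₁₀(0.715/0.284) = 0.28671
  0.285·log₁₀(0.285/0.716) = -0.11402
D(P‖Q) = 0.1727 dits.

0.1727 dits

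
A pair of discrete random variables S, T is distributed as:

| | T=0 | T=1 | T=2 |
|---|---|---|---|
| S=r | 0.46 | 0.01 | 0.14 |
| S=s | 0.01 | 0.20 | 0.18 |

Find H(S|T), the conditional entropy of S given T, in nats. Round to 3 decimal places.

0.308 nats

Chain rule: H(S|T) = H(S,T) − H(T).
Marginals: p(S) = (0.6100, 0.3900), p(T) = (0.4700, 0.2100, 0.3200).
H(S,T) = 1.3551 nats; H(T) = 1.0472 nats.
H(S|T) = 1.3551 − 1.0472 = 0.308 nats.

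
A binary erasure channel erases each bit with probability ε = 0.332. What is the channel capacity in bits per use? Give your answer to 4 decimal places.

0.6680 bits

Binary erasure channel: capacity C = 1 − ε.
C = 1 − 0.332 = 0.6680 bits per channel use.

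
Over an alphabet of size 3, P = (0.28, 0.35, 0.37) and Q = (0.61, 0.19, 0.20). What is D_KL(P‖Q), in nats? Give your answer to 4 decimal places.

D(P‖Q) = Σ p·ln(p/q).
  0.28·ln(0.28/0.61) = -0.21803
  0.35·ln(0.35/0.19) = 0.21382
  0.37·ln(0.37/0.20) = 0.22762
D(P‖Q) = 0.2234 nats.

0.2234 nats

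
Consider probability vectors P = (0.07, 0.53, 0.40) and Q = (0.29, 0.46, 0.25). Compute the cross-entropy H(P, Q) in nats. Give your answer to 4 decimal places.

H(P,Q) = −Σ p·ln q.
  −0.07·ln(0.29) = 0.08665
  −0.53·ln(0.46) = 0.41156
  −0.40·ln(0.25) = 0.55452
H(P,Q) = 1.0527 nats.

1.0527 nats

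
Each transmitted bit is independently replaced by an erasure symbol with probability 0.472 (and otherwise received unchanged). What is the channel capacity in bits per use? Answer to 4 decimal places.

0.5280 bits

Binary erasure channel: capacity C = 1 − ε.
C = 1 − 0.472 = 0.5280 bits per channel use.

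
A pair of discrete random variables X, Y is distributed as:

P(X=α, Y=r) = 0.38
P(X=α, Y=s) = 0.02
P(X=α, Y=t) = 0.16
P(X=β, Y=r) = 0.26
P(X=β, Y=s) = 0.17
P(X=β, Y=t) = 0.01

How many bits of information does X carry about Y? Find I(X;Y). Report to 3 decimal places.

Marginals: p(X) = (0.5600, 0.4400), p(Y) = (0.6400, 0.1900, 0.1700).
I(X;Y) = Σ p(x,y)·log₂[p(x,y)/(p(x)p(y))].
  (α,r): 0.38·log₂(1.0603) = 0.0321
  (α,s): 0.02·log₂(0.1880) = -0.0482
  (α,t): 0.16·log₂(1.6807) = 0.1198
  (β,r): 0.26·log₂(0.9233) = -0.0299
  (β,s): 0.17·log₂(2.0335) = 0.1741
  (β,t): 0.01·log₂(0.1337) = -0.0290
Sum = 0.219 bits.

0.219 bits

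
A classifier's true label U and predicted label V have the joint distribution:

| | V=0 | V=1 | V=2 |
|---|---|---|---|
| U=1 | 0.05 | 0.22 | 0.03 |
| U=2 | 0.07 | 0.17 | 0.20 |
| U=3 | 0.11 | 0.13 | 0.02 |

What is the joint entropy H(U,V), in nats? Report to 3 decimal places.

1.984 nats

H(U,V) = −Σ p(x,y)·ln p(x,y) over all 9 cells.
  cell (1,0): −0.05·ln0.05 = 0.1498
  cell (1,1): −0.22·ln0.22 = 0.3331
  cell (1,2): −0.03·ln0.03 = 0.1052
  cell (2,0): −0.07·ln0.07 = 0.1861
  cell (2,1): −0.17·ln0.17 = 0.3012
  cell (2,2): −0.20·ln0.20 = 0.3219
  cell (3,0): −0.11·ln0.11 = 0.2428
  cell (3,1): −0.13·ln0.13 = 0.2652
  cell (3,2): −0.02·ln0.02 = 0.0782
Sum = 1.984 nats.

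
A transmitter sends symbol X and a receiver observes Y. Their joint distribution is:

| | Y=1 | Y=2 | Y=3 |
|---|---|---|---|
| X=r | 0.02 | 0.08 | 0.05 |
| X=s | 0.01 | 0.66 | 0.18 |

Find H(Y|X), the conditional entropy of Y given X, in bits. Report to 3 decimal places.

0.918 bits

Marginals: p(X) = (0.1500, 0.8500), p(Y) = (0.0300, 0.7400, 0.2300).
H(Y|X) = Σ p(X) · H(Y|X=·).
  X=r: p=0.1500, H(Y|X=r) = 1.3996
  X=s: p=0.8500, H(Y|X=s) = 0.8331
Weighted sum = 0.918 bits.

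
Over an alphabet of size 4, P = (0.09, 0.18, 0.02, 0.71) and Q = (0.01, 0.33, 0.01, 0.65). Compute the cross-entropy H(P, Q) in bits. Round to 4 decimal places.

1.4600 bits

H(P,Q) = −Σ p·log₂ q.
  −0.09·log₂(0.01) = 0.59795
  −0.18·log₂(0.33) = 0.28790
  −0.02·log₂(0.01) = 0.13288
  −0.71·log₂(0.65) = 0.44126
H(P,Q) = 1.4600 bits.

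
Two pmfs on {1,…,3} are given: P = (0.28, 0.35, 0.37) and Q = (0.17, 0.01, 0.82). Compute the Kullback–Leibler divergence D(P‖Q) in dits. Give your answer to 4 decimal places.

D(P‖Q) = Σ p·log₁₀(p/q).
  0.28·log₁₀(0.28/0.17) = 0.06068
  0.35·log₁₀(0.35/0.01) = 0.54042
  0.37·log₁₀(0.37/0.82) = -0.12788
D(P‖Q) = 0.4732 dits.

0.4732 dits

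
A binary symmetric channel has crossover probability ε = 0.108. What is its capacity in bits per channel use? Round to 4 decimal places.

0.5061 bits

Binary symmetric channel: C = 1 − h₂(ε) where h₂ is the binary entropy function.
h₂(0.108) = −0.108·log₂0.108 − 0.892·log₂0.892 = 0.4939.
C = 1 − 0.4939 = 0.5061 bits per channel use.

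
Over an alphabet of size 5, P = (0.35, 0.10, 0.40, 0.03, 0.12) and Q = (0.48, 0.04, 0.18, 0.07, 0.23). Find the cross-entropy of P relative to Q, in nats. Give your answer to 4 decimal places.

1.5208 nats

H(P,Q) = −Σ p·ln q.
  −0.35·ln(0.48) = 0.25689
  −0.10·ln(0.04) = 0.32189
  −0.40·ln(0.18) = 0.68592
  −0.03·ln(0.07) = 0.07978
  −0.12·ln(0.23) = 0.17636
H(P,Q) = 1.5208 nats.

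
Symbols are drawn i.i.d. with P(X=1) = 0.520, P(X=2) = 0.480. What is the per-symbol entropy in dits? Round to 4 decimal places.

H(X) = −Σ p·log₁₀ p.
  −(0.520)·log₁₀(0.520) = 0.14768
  −(0.480)·log₁₀(0.480) = 0.15300
Sum: 0.14768 + 0.15300 = 0.3007 dits.

0.3007 dits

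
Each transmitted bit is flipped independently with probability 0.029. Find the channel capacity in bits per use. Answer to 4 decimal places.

Binary symmetric channel: C = 1 − h₂(ε) where h₂ is the binary entropy function.
h₂(0.029) = −0.029·log₂0.029 − 0.971·log₂0.971 = 0.1894.
C = 1 − 0.1894 = 0.8106 bits per channel use.

0.8106 bits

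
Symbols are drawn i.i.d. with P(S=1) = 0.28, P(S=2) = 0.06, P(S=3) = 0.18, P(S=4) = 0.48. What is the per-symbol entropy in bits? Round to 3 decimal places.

H(S) = −Σ p·log₂ p.
  −(0.28)·log₂(0.28) = 0.5142
  −(0.06)·log₂(0.06) = 0.2435
  −(0.18)·log₂(0.18) = 0.4453
  −(0.48)·log₂(0.48) = 0.5083
Sum: 0.5142 + 0.2435 + 0.4453 + 0.5083 = 1.711 bits.

1.711 bits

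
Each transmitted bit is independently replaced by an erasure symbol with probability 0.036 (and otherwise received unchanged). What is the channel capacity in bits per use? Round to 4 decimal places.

0.9640 bits

Binary erasure channel: capacity C = 1 − ε.
C = 1 − 0.036 = 0.9640 bits per channel use.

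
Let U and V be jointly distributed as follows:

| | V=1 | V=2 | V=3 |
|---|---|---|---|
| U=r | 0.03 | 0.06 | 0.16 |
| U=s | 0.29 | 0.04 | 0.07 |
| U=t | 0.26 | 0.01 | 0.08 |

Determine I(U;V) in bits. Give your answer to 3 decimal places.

Marginals: p(U) = (0.2500, 0.4000, 0.3500), p(V) = (0.5800, 0.1100, 0.3100).
I(U;V) = H(U) + H(V) − H(U,V).
H(U) = 1.5589, H(V) = 1.3299, H(U,V) = 2.6538.
I(U;V) = 1.5589 + 1.3299 − 2.6538 = 0.235 bits.

0.235 bits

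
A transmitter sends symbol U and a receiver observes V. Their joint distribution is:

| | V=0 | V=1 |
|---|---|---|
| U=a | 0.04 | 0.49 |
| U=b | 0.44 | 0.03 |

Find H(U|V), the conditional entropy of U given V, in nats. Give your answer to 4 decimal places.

0.2524 nats

Chain rule: H(U|V) = H(U,V) − H(V).
Marginals: p(U) = (0.5300, 0.4700), p(V) = (0.4800, 0.5200).
H(U,V) = 0.9447 nats; H(V) = 0.6923 nats.
H(U|V) = 0.9447 − 0.6923 = 0.2524 nats.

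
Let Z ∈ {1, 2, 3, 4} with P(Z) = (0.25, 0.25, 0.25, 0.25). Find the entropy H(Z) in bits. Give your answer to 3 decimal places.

2.000 bits

H(Z) = −Σ p·log₂ p.
  −(0.25)·log₂(0.25) = 0.5000
  −(0.25)·log₂(0.25) = 0.5000
  −(0.25)·log₂(0.25) = 0.5000
  −(0.25)·log₂(0.25) = 0.5000
Sum: 0.5000 + 0.5000 + 0.5000 + 0.5000 = 2.000 bits.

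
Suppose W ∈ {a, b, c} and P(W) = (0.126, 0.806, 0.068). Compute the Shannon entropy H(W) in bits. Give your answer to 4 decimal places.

0.8911 bits

H(W) = −Σ p·log₂ p.
  −(0.126)·log₂(0.126) = 0.37655
  −(0.806)·log₂(0.806) = 0.25079
  −(0.068)·log₂(0.068) = 0.26373
Sum: 0.37655 + 0.25079 + 0.26373 = 0.8911 bits.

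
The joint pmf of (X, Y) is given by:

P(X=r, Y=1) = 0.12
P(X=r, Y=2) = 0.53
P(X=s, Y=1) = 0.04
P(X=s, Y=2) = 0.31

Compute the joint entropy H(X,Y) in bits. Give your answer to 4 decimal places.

1.5621 bits

H(X,Y) = −Σ p(x,y)·log₂ p(x,y) over all 4 cells.
  cell (r,1): −0.12·log₂0.12 = 0.36707
  cell (r,2): −0.53·log₂0.53 = 0.48545
  cell (s,1): −0.04·log₂0.04 = 0.18575
  cell (s,2): −0.31·log₂0.31 = 0.52379
Sum = 1.5621 bits.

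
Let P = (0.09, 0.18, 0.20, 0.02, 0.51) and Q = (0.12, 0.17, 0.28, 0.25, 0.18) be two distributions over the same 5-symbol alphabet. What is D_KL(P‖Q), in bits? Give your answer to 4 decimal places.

0.5738 bits

D(P‖Q) = Σ p·log₂(p/q).
  0.09·log₂(0.09/0.12) = -0.03735
  0.18·log₂(0.18/0.17) = 0.01484
  0.20·log₂(0.20/0.28) = -0.09709
  0.02·log₂(0.02/0.25) = -0.07288
  0.51·log₂(0.51/0.18) = 0.76628
D(P‖Q) = 0.5738 bits.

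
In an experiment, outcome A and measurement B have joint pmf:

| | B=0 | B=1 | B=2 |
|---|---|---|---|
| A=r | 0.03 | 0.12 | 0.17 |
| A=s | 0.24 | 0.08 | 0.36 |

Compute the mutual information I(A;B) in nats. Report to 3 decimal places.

0.066 nats

Marginals: p(A) = (0.3200, 0.6800), p(B) = (0.2700, 0.2000, 0.5300).
I(A;B) = H(A) + H(B) − H(A,B).
H(A) = 0.6269, H(B) = 1.0119, H(A,B) = 1.5732.
I(A;B) = 0.6269 + 1.0119 − 1.5732 = 0.066 nats.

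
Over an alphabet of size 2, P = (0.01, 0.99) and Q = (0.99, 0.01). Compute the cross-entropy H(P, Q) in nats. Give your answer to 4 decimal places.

H(P,Q) = −Σ p·ln q.
  −0.01·ln(0.99) = 0.00010
  −0.99·ln(0.01) = 4.55912
H(P,Q) = 4.5592 nats.

4.5592 nats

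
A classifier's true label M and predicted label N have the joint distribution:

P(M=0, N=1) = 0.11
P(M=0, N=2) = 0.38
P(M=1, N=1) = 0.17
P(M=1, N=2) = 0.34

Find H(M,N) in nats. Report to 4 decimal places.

1.2785 nats

H(M,N) = −Σ p(x,y)·ln p(x,y) over all 4 cells.
  cell (0,1): −0.11·ln0.11 = 0.24280
  cell (0,2): −0.38·ln0.38 = 0.36768
  cell (1,1): −0.17·ln0.17 = 0.30123
  cell (1,2): −0.34·ln0.34 = 0.36680
Sum = 1.2785 nats.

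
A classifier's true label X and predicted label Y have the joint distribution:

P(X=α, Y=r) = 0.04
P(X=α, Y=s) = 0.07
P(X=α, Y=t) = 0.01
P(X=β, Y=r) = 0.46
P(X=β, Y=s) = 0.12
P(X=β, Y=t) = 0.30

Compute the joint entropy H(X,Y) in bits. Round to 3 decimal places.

H(X,Y) = −Σ p(x,y)·log₂ p(x,y) over all 6 cells.
  cell (α,r): −0.04·log₂0.04 = 0.1858
  cell (α,s): −0.07·log₂0.07 = 0.2686
  cell (α,t): −0.01·log₂0.01 = 0.0664
  cell (β,r): −0.46·log₂0.46 = 0.5153
  cell (β,s): −0.12·log₂0.12 = 0.3671
  cell (β,t): −0.30·log₂0.30 = 0.5211
Sum = 1.924 bits.

1.924 bits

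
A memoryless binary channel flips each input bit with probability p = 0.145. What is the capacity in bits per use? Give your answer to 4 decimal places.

Binary symmetric channel: C = 1 − h₂(ε) where h₂ is the binary entropy function.
h₂(0.145) = −0.145·log₂0.145 − 0.855·log₂0.855 = 0.5972.
C = 1 − 0.5972 = 0.4028 bits per channel use.

0.4028 bits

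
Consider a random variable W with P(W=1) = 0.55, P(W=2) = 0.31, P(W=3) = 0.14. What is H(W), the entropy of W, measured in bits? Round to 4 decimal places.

1.3953 bits

H(W) = −Σ p·log₂ p.
  −(0.55)·log₂(0.55) = 0.47437
  −(0.31)·log₂(0.31) = 0.52379
  −(0.14)·log₂(0.14) = 0.39711
Sum: 0.47437 + 0.52379 + 0.39711 = 1.3953 bits.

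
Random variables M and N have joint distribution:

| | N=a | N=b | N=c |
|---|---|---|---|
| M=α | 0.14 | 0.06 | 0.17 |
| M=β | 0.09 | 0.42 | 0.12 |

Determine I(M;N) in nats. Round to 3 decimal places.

0.127 nats

Marginals: p(M) = (0.3700, 0.6300), p(N) = (0.2300, 0.4800, 0.2900).
I(M;N) = H(M) + H(N) − H(M,N).
H(M) = 0.6590, H(N) = 1.0493, H(M,N) = 1.5808.
I(M;N) = 0.6590 + 1.0493 − 1.5808 = 0.127 nats.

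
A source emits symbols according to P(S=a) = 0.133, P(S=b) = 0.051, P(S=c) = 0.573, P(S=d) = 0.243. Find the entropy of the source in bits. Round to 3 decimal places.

H(S) = −Σ p·log₂ p.
  −(0.133)·log₂(0.133) = 0.3871
  −(0.051)·log₂(0.051) = 0.2190
  −(0.573)·log₂(0.573) = 0.4603
  −(0.243)·log₂(0.243) = 0.4960
Sum: 0.3871 + 0.2190 + 0.4603 + 0.4960 = 1.562 bits.

1.562 bits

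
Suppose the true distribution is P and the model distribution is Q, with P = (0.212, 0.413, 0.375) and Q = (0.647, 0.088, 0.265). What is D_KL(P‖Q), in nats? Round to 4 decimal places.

D(P‖Q) = Σ p·ln(p/q).
  0.212·ln(0.212/0.647) = -0.23654
  0.413·ln(0.413/0.088) = 0.63854
  0.375·ln(0.375/0.265) = 0.13020
D(P‖Q) = 0.5322 nats.

0.5322 nats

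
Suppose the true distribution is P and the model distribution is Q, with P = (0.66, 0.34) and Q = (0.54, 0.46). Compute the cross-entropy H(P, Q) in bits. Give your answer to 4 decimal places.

0.9676 bits

H(P,Q) = −Σ p·log₂ q.
  −0.66·log₂(0.54) = 0.58672
  −0.34·log₂(0.46) = 0.38090
H(P,Q) = 0.9676 bits.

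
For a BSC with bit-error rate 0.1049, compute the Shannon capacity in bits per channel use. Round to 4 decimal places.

Binary symmetric channel: C = 1 − h₂(ε) where h₂ is the binary entropy function.
h₂(0.1049) = −0.1049·log₂0.1049 − 0.8951·log₂0.8951 = 0.4843.
C = 1 − 0.4843 = 0.5157 bits per channel use.

0.5157 bits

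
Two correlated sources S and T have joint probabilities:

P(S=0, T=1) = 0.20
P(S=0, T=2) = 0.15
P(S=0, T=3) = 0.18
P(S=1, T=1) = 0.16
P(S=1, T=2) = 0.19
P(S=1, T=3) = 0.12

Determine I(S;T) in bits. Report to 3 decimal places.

Marginals: p(S) = (0.5300, 0.4700), p(T) = (0.3600, 0.3400, 0.3000).
I(S;T) = H(S) + H(T) − H(S,T).
H(S) = 0.9974, H(T) = 1.5809, H(S,T) = 2.5655.
I(S;T) = 0.9974 + 1.5809 − 2.5655 = 0.013 bits.

0.013 bits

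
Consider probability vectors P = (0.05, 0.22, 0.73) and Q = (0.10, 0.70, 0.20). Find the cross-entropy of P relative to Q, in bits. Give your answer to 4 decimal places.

H(P,Q) = −Σ p·log₂ q.
  −0.05·log₂(0.10) = 0.16610
  −0.22·log₂(0.70) = 0.11321
  −0.73·log₂(0.20) = 1.69501
H(P,Q) = 1.9743 bits.

1.9743 bits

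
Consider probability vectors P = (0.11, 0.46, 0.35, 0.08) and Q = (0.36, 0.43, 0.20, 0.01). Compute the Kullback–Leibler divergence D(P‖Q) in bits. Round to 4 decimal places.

0.3792 bits

D(P‖Q) = Σ p·log₂(p/q).
  0.11·log₂(0.11/0.36) = -0.18815
  0.46·log₂(0.46/0.43) = 0.04476
  0.35·log₂(0.35/0.20) = 0.28257
  0.08·log₂(0.08/0.01) = 0.24000
D(P‖Q) = 0.3792 bits.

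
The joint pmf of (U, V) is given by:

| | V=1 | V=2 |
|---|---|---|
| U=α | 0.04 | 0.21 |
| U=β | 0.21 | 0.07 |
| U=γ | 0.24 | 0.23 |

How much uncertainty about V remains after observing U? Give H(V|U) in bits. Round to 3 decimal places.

Marginals: p(U) = (0.2500, 0.2800, 0.4700), p(V) = (0.4900, 0.5100).
H(V|U) = Σ p(U) · H(V|U=·).
  U=α: p=0.2500, H(V|U=α) = 0.6343
  U=β: p=0.2800, H(V|U=β) = 0.8113
  U=γ: p=0.4700, H(V|U=γ) = 0.9997
Weighted sum = 0.856 bits.

0.856 bits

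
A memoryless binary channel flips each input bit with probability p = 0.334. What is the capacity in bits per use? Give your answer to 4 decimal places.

0.0810 bits

Binary symmetric channel: C = 1 − h₂(ε) where h₂ is the binary entropy function.
h₂(0.334) = −0.334·log₂0.334 − 0.666·log₂0.666 = 0.9190.
C = 1 − 0.9190 = 0.0810 bits per channel use.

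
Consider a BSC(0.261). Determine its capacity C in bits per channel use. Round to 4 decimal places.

Binary symmetric channel: C = 1 − h₂(ε) where h₂ is the binary entropy function.
h₂(0.261) = −0.261·log₂0.261 − 0.739·log₂0.739 = 0.8283.
C = 1 − 0.8283 = 0.1717 bits per channel use.

0.1717 bits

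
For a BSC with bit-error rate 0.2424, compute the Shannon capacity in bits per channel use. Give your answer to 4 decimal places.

0.2010 bits

Binary symmetric channel: C = 1 − h₂(ε) where h₂ is the binary entropy function.
h₂(0.2424) = −0.2424·log₂0.2424 − 0.7576·log₂0.7576 = 0.7990.
C = 1 − 0.7990 = 0.2010 bits per channel use.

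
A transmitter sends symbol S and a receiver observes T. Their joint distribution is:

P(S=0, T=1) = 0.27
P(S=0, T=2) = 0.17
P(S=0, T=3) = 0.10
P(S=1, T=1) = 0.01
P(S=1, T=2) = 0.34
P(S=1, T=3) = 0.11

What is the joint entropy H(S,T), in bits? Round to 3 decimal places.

H(S,T) = −Σ p(x,y)·log₂ p(x,y) over all 6 cells.
  cell (0,1): −0.27·log₂0.27 = 0.5100
  cell (0,2): −0.17·log₂0.17 = 0.4346
  cell (0,3): −0.10·log₂0.10 = 0.3322
  cell (1,1): −0.01·log₂0.01 = 0.0664
  cell (1,2): −0.34·log₂0.34 = 0.5292
  cell (1,3): −0.11·log₂0.11 = 0.3503
Sum = 2.223 bits.

2.223 bits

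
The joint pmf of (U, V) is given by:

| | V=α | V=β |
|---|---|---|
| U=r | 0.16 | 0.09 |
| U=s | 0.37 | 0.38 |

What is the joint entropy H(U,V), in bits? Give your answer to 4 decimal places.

H(U,V) = −Σ p(x,y)·log₂ p(x,y) over all 4 cells.
  cell (r,α): −0.16·log₂0.16 = 0.42302
  cell (r,β): −0.09·log₂0.09 = 0.31265
  cell (s,α): −0.37·log₂0.37 = 0.53073
  cell (s,β): −0.38·log₂0.38 = 0.53045
Sum = 1.7969 bits.

1.7969 bits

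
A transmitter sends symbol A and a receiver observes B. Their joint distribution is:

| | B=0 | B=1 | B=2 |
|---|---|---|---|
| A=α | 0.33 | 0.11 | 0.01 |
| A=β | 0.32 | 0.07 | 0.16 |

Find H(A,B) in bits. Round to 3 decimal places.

2.162 bits

H(A,B) = −Σ p(x,y)·log₂ p(x,y) over all 6 cells.
  cell (α,0): −0.33·log₂0.33 = 0.5278
  cell (α,1): −0.11·log₂0.11 = 0.3503
  cell (α,2): −0.01·log₂0.01 = 0.0664
  cell (β,0): −0.32·log₂0.32 = 0.5260
  cell (β,1): −0.07·log₂0.07 = 0.2686
  cell (β,2): −0.16·log₂0.16 = 0.4230
Sum = 2.162 bits.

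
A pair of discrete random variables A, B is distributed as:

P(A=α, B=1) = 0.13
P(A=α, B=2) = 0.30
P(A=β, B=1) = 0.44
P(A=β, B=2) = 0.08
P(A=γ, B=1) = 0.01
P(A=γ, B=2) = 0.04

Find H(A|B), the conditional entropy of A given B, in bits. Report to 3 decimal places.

Chain rule: H(A|B) = H(A,B) − H(B).
Marginals: p(A) = (0.4300, 0.5200, 0.0500), p(B) = (0.5800, 0.4200).
H(A,B) = 1.9686 bits; H(B) = 0.9815 bits.
H(A|B) = 1.9686 − 0.9815 = 0.987 bits.

0.987 bits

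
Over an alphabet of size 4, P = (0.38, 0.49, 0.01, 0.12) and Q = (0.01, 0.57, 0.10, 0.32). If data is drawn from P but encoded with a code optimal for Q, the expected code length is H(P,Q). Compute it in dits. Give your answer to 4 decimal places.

H(P,Q) = −Σ p·log₁₀ q.
  −0.38·log₁₀(0.01) = 0.76000
  −0.49·log₁₀(0.57) = 0.11962
  −0.01·log₁₀(0.10) = 0.01000
  −0.12·log₁₀(0.32) = 0.05938
H(P,Q) = 0.9490 dits.

0.9490 dits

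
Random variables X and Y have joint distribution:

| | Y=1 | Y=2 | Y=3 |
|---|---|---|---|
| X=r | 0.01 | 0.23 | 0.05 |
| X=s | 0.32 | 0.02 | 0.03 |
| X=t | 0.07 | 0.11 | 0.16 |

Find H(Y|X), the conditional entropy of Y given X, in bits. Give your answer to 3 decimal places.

1.025 bits

Chain rule: H(Y|X) = H(X,Y) − H(X).
Marginals: p(X) = (0.2900, 0.3700, 0.3400), p(Y) = (0.4000, 0.3600, 0.2400).
H(X,Y) = 2.6027 bits; H(X) = 1.5778 bits.
H(Y|X) = 2.6027 − 1.5778 = 1.025 bits.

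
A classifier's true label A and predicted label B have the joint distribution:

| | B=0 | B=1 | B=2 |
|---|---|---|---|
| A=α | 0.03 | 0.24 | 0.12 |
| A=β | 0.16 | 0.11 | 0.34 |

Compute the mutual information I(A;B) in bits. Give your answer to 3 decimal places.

Marginals: p(A) = (0.3900, 0.6100), p(B) = (0.1900, 0.3500, 0.4600).
I(A;B) = Σ p(x,y)·log₂[p(x,y)/(p(x)p(y))].
  (α,0): 0.03·log₂(0.4049) = -0.0391
  (α,1): 0.24·log₂(1.7582) = 0.1954
  (α,2): 0.12·log₂(0.6689) = -0.0696
  (β,0): 0.16·log₂(1.3805) = 0.0744
  (β,1): 0.11·log₂(0.5152) = -0.1052
  (β,2): 0.34·log₂(1.2117) = 0.0942
Sum = 0.150 bits.

0.150 bits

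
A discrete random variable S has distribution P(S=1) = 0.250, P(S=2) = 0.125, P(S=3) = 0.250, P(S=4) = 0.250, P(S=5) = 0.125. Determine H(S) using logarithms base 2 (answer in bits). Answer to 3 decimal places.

H(S) = −Σ p·log₂ p.
  −(0.250)·log₂(0.250) = 0.5000
  −(0.125)·log₂(0.125) = 0.3750
  −(0.250)·log₂(0.250) = 0.5000
  −(0.250)·log₂(0.250) = 0.5000
  −(0.125)·log₂(0.125) = 0.3750
Sum: 0.5000 + 0.3750 + 0.5000 + 0.5000 + 0.3750 = 2.250 bits.

2.250 bits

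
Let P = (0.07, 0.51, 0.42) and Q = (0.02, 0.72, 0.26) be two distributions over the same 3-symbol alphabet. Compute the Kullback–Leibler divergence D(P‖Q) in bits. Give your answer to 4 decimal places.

0.1634 bits

D(P‖Q) = Σ p·log₂(p/q).
  0.07·log₂(0.07/0.02) = 0.12651
  0.51·log₂(0.51/0.72) = -0.25372
  0.42·log₂(0.42/0.26) = 0.29059
D(P‖Q) = 0.1634 bits.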